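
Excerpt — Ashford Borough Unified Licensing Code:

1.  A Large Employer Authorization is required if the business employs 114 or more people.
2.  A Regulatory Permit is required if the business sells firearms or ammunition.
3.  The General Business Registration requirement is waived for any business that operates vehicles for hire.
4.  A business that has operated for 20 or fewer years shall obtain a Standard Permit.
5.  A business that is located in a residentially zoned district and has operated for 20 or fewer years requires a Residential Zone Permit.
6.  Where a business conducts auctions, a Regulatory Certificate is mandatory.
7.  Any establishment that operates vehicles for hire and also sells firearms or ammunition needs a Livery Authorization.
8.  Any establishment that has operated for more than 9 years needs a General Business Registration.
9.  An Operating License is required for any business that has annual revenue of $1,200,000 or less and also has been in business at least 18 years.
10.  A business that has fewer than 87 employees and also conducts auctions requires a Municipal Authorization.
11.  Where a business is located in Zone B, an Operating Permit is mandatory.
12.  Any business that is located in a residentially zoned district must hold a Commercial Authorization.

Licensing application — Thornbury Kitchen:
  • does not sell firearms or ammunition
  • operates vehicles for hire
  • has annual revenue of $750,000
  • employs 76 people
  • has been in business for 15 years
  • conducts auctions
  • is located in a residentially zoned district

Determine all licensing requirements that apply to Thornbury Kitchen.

1. employees 76 < 114 → Large Employer Authorization not required.
2. does not sell firearms or ammunition → Regulatory Permit not required.
3. operates vehicles for hire → exempt from General Business Registration.
4. years in business 15 ≤ 20 → Standard Permit required.
5. is located in a residentially zoned district; years in business 15 ≤ 20 → Residential Zone Permit required.
6. conducts auctions → Regulatory Certificate required.
7. operates vehicles for hire; does not sell firearms or ammunition → Livery Authorization not required.
8. years in business 15 > 9 → General Business Registration required.
9. revenue $750,000 ≤ $1,200,000; years in business 15 < 18 → Operating License not required.
10. employees 76 < 87; conducts auctions → Municipal Authorization required.
11. is located in a residentially zoned district (not: is located in Zone B) → Operating Permit not required.
12. is located in a residentially zoned district → Commercial Authorization required.

Commercial Authorization, Municipal Authorization, Regulatory Certificate, Residential Zone Permit, Standard Permit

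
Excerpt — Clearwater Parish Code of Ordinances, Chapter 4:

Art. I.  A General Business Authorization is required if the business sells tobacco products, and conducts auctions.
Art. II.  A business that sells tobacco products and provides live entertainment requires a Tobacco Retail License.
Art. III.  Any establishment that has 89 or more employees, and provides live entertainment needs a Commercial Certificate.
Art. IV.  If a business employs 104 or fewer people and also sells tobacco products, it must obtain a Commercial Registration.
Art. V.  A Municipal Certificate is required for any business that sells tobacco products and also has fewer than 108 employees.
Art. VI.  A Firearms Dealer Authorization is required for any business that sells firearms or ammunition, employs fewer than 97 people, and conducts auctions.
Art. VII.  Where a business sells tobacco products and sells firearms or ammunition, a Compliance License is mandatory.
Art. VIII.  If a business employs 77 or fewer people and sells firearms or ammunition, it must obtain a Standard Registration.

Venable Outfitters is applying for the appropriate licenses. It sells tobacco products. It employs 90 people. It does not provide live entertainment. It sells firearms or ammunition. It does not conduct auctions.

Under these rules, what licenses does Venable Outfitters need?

Art. I. sells tobacco products; does not conduct auctions → General Business Authorization not required.
Art. II. sells tobacco products; does not provide live entertainment → Tobacco Retail License not required.
Art. III. employees 90 ≥ 89; does not provide live entertainment → Commercial Certificate not required.
Art. IV. employees 90 ≤ 104; sells tobacco products → Commercial Registration required.
Art. V. sells tobacco products; employees 90 < 108 → Municipal Certificate required.
Art. VI. sells firearms or ammunition; employees 90 < 97; does not conduct auctions → Firearms Dealer Authorization not required.
Art. VII. sells tobacco products; sells firearms or ammunition → Compliance License required.
Art. VIII. employees 90 > 77; sells firearms or ammunition → Standard Registration not required.

Commercial Registration, Compliance License, Municipal Certificate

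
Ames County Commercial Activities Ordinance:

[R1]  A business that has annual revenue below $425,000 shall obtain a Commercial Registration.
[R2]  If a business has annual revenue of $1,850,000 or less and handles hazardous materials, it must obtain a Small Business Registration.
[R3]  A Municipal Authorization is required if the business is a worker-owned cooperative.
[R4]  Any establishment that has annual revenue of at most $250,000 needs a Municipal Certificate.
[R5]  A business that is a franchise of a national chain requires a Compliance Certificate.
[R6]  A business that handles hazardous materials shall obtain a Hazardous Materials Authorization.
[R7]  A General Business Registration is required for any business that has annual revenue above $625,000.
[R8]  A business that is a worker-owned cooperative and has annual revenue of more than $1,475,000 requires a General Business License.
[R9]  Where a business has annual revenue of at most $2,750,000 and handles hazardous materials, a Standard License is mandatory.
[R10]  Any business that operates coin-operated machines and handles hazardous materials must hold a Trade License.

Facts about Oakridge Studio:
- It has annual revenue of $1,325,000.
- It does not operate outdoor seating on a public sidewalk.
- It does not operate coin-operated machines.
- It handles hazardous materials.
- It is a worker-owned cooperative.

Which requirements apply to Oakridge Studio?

[R1] revenue $1,325,000 ≥ $425,000 → Commercial Registration not required.
[R2] revenue $1,325,000 ≤ $1,850,000; handles hazardous materials → Small Business Registration required.
[R3] is a worker-owned cooperative → Municipal Authorization required.
[R4] revenue $1,325,000 > $250,000 → Municipal Certificate not required.
[R5] is a worker-owned cooperative (not: is a franchise of a national chain) → Compliance Certificate not required.
[R6] handles hazardous materials → Hazardous Materials Authorization required.
[R7] revenue $1,325,000 > $625,000 → General Business Registration required.
[R8] is a worker-owned cooperative; revenue $1,325,000 ≤ $1,475,000 → General Business License not required.
[R9] revenue $1,325,000 ≤ $2,750,000; handles hazardous materials → Standard License required.
[R10] does not operate coin-operated machines; handles hazardous materials → Trade License not required.

General Business Registration, Hazardous Materials Authorization, Municipal Authorization, Small Business Registration, Standard License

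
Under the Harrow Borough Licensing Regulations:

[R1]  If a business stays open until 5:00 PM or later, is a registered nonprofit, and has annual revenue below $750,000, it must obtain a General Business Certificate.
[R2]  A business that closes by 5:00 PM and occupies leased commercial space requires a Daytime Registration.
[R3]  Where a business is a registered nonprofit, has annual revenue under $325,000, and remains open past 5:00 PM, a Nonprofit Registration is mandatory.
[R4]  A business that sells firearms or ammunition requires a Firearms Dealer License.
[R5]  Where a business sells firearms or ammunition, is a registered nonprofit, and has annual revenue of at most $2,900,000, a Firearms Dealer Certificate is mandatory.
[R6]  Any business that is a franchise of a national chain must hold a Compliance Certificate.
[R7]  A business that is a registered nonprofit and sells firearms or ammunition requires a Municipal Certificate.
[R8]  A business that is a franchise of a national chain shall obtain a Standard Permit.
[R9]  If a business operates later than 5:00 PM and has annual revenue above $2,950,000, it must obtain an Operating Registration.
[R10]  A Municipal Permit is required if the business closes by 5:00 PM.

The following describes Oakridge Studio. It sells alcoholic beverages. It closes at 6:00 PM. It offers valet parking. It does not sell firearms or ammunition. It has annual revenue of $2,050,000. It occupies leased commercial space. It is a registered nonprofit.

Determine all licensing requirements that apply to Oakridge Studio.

[R1] closes 6:00 PM, after 5:00 PM; is a registered nonprofit; revenue $2,050,000 ≥ $750,000 → General Business Certificate not required.
[R2] closes 6:00 PM, after 5:00 PM; occupies leased commercial space → Daytime Registration not required.
[R3] is a registered nonprofit; revenue $2,050,000 ≥ $325,000; closes 6:00 PM, after 5:00 PM → Nonprofit Registration not required.
[R4] does not sell firearms or ammunition → Firearms Dealer License not required.
[R5] does not sell firearms or ammunition; is a registered nonprofit; revenue $2,050,000 ≤ $2,900,000 → Firearms Dealer Certificate not required.
[R6] is a registered nonprofit (not: is a franchise of a national chain) → Compliance Certificate not required.
[R7] is a registered nonprofit; does not sell firearms or ammunition → Municipal Certificate not required.
[R8] is a registered nonprofit (not: is a franchise of a national chain) → Standard Permit not required.
[R9] closes 6:00 PM, after 5:00 PM; revenue $2,050,000 ≤ $2,950,000 → Operating Registration not required.
[R10] closes 6:00 PM, after 5:00 PM → Municipal Permit not required.

None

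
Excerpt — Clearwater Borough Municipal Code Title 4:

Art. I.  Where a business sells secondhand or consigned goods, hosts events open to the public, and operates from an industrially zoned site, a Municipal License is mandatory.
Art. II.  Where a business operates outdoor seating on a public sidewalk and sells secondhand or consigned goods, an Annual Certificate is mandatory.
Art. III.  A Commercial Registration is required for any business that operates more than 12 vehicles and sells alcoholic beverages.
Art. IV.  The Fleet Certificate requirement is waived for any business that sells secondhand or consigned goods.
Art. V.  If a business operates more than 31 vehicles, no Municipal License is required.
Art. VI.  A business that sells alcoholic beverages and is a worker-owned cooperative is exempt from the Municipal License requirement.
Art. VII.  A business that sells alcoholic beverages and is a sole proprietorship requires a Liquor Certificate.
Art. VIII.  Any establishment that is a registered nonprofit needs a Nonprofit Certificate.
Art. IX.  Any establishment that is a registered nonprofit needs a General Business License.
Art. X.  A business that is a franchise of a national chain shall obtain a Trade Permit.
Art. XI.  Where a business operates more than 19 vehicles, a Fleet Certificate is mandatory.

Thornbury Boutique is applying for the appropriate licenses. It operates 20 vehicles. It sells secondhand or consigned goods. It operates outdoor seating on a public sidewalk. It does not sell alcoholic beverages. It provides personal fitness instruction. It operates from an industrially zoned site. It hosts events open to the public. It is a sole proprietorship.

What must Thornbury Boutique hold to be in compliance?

Annual Certificate, Municipal License

Art. I. sells secondhand or consigned goods; hosts events open to the public; operates from an industrially zoned site → Municipal License required.
Art. II. operates outdoor seating on a public sidewalk; sells secondhand or consigned goods → Annual Certificate required.
Art. III. vehicles 20 > 12; does not sell alcoholic beverages → Commercial Registration not required.
Art. IV. sells secondhand or consigned goods → exempt from Fleet Certificate.
Art. V. vehicles 20 ≤ 31 → Municipal License exemption does not apply.
Art. VI. does not sell alcoholic beverages; is a sole proprietorship (not: is a worker-owned cooperative) → Municipal License exemption does not apply.
Art. VII. does not sell alcoholic beverages; is a sole proprietorship → Liquor Certificate not required.
Art. VIII. is a sole proprietorship (not: is a registered nonprofit) → Nonprofit Certificate not required.
Art. IX. is a sole proprietorship (not: is a registered nonprofit) → General Business License not required.
Art. X. is a sole proprietorship (not: is a franchise of a national chain) → Trade Permit not required.
Art. XI. vehicles 20 > 19 → Fleet Certificate required.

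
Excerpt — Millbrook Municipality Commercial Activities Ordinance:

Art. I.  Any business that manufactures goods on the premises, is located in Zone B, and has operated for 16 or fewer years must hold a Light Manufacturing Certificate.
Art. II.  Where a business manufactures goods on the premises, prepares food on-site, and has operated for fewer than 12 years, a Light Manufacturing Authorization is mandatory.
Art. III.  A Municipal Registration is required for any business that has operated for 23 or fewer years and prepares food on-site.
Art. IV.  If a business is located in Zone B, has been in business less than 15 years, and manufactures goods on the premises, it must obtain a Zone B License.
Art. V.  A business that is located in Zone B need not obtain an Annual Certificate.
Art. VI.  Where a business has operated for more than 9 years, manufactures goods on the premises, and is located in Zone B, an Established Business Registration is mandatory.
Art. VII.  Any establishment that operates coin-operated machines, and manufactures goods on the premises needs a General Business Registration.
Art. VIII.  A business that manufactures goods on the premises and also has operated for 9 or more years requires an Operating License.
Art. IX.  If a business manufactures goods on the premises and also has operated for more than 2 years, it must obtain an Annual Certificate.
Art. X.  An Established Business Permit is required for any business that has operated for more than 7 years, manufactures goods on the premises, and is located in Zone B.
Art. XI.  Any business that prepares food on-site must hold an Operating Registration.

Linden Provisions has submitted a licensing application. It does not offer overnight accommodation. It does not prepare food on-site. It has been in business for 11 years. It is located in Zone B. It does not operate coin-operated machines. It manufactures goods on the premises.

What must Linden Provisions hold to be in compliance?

Art. I. manufactures goods on the premises; is located in Zone B; years in business 11 ≤ 16 → Light Manufacturing Certificate required.
Art. II. manufactures goods on the premises; does not prepare food on-site; years in business 11 < 12 → Light Manufacturing Authorization not required.
Art. III. years in business 11 ≤ 23; does not prepare food on-site → Municipal Registration not required.
Art. IV. is located in Zone B; years in business 11 < 15; manufactures goods on the premises → Zone B License required.
Art. V. is located in Zone B → exempt from Annual Certificate.
Art. VI. years in business 11 > 9; manufactures goods on the premises; is located in Zone B → Established Business Registration required.
Art. VII. does not operate coin-operated machines; manufactures goods on the premises → General Business Registration not required.
Art. VIII. manufactures goods on the premises; years in business 11 ≥ 9 → Operating License required.
Art. IX. manufactures goods on the premises; years in business 11 > 2 → Annual Certificate required.
Art. X. years in business 11 > 7; manufactures goods on the premises; is located in Zone B → Established Business Permit required.
Art. XI. does not prepare food on-site → Operating Registration not required.

Established Business Permit, Established Business Registration, Light Manufacturing Certificate, Operating License, Zone B License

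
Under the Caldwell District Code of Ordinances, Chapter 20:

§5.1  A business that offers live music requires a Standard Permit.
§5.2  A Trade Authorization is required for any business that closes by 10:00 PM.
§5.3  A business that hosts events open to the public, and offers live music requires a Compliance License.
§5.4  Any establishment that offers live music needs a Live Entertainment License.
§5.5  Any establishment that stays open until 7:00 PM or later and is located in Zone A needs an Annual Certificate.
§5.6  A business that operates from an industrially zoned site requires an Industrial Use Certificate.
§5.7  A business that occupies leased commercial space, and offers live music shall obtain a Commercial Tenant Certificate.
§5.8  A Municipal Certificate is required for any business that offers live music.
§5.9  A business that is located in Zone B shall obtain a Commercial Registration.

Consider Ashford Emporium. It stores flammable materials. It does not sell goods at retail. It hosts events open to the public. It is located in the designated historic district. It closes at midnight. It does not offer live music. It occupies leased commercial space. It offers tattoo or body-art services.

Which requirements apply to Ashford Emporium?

None

§5.1 does not offer live music → Standard Permit not required.
§5.2 closes midnight, after 10:00 PM → Trade Authorization not required.
§5.3 hosts events open to the public; does not offer live music → Compliance License not required.
§5.4 does not offer live music → Live Entertainment License not required.
§5.5 closes midnight, after 7:00 PM; is located in the designated historic district (not: is located in Zone A) → Annual Certificate not required.
§5.6 occupies leased commercial space (not: operates from an industrially zoned site) → Industrial Use Certificate not required.
§5.7 occupies leased commercial space; does not offer live music → Commercial Tenant Certificate not required.
§5.8 does not offer live music → Municipal Certificate not required.
§5.9 is located in the designated historic district (not: is located in Zone B) → Commercial Registration not required.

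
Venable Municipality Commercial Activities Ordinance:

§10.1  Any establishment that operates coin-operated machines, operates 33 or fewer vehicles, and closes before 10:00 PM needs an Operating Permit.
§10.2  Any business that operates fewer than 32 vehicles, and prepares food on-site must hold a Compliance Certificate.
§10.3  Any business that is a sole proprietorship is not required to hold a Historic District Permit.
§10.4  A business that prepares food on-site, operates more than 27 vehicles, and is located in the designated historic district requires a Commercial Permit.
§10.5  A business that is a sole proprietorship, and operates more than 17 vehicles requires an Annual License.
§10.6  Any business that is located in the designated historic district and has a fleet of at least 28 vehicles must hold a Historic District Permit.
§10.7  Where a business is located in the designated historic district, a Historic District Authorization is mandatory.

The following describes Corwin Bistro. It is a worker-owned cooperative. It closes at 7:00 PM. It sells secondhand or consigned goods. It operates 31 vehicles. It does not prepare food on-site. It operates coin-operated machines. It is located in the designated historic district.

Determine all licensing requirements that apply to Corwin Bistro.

Historic District Authorization, Historic District Permit, Operating Permit

§10.1 operates coin-operated machines; vehicles 31 ≤ 33; closes 7:00 PM, at/before 10:00 PM → Operating Permit required.
§10.2 vehicles 31 < 32; does not prepare food on-site → Compliance Certificate not required.
§10.3 is a worker-owned cooperative (not: is a sole proprietorship) → Historic District Permit exemption does not apply.
§10.4 does not prepare food on-site; vehicles 31 > 27; is located in the designated historic district → Commercial Permit not required.
§10.5 is a worker-owned cooperative (not: is a sole proprietorship); vehicles 31 > 17 → Annual License not required.
§10.6 is located in the designated historic district; vehicles 31 ≥ 28 → Historic District Permit required.
§10.7 is located in the designated historic district → Historic District Authorization required.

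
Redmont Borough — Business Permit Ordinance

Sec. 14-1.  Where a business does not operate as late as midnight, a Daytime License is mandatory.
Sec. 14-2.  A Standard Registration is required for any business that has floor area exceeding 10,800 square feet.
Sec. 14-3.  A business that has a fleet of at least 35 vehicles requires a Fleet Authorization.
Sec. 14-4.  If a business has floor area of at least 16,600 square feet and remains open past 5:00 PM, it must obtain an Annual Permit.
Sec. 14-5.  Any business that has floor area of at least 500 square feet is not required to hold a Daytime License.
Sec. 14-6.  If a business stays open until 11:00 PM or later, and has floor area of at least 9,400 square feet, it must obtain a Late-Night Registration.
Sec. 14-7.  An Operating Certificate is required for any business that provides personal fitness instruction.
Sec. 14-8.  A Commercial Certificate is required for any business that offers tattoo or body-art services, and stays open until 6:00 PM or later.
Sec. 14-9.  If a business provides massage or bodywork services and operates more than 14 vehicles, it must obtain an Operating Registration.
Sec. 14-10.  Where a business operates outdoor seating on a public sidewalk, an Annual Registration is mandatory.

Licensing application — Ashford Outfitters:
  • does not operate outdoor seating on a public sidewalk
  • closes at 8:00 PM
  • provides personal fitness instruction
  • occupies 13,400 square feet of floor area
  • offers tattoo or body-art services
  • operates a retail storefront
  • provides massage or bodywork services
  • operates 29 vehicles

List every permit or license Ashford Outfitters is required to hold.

Commercial Certificate, Operating Certificate, Operating Registration, Standard Registration

Sec. 14-1. closes 8:00 PM, at/before midnight → Daytime License required.
Sec. 14-2. floor area 13,400 square feet > 10,800 square feet → Standard Registration required.
Sec. 14-3. vehicles 29 < 35 → Fleet Authorization not required.
Sec. 14-4. floor area 13,400 square feet < 16,600 square feet; closes 8:00 PM, after 5:00 PM → Annual Permit not required.
Sec. 14-5. floor area 13,400 square feet ≥ 500 square feet → exempt from Daytime License.
Sec. 14-6. closes 8:00 PM, at/before 11:00 PM; floor area 13,400 square feet ≥ 9,400 square feet → Late-Night Registration not required.
Sec. 14-7. provides personal fitness instruction → Operating Certificate required.
Sec. 14-8. offers tattoo or body-art services; closes 8:00 PM, after 6:00 PM → Commercial Certificate required.
Sec. 14-9. provides massage or bodywork services; vehicles 29 > 14 → Operating Registration required.
Sec. 14-10. does not operate outdoor seating on a public sidewalk → Annual Registration not required.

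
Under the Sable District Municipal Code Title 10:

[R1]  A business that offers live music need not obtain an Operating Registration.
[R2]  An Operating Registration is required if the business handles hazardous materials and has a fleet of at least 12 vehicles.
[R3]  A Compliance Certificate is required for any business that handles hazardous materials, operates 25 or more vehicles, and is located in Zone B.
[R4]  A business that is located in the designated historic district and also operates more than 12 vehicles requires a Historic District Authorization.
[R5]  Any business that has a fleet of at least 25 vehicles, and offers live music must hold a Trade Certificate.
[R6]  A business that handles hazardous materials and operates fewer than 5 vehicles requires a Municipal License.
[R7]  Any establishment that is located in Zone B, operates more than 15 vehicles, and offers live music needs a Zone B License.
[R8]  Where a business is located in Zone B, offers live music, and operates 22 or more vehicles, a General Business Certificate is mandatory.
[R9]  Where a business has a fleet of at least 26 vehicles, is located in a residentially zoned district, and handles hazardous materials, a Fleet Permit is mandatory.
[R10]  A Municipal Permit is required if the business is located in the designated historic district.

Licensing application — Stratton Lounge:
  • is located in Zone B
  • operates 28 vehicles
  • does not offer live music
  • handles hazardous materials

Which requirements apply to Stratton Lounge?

[R1] does not offer live music → Operating Registration exemption does not apply.
[R2] handles hazardous materials; vehicles 28 ≥ 12 → Operating Registration required.
[R3] handles hazardous materials; vehicles 28 ≥ 25; is located in Zone B → Compliance Certificate required.
[R4] is located in Zone B (not: is located in the designated historic district); vehicles 28 > 12 → Historic District Authorization not required.
[R5] vehicles 28 ≥ 25; does not offer live music → Trade Certificate not required.
[R6] handles hazardous materials; vehicles 28 ≥ 5 → Municipal License not required.
[R7] is located in Zone B; vehicles 28 > 15; does not offer live music → Zone B License not required.
[R8] is located in Zone B; does not offer live music; vehicles 28 ≥ 22 → General Business Certificate not required.
[R9] vehicles 28 ≥ 26; is located in Zone B (not: is located in a residentially zoned district); handles hazardous materials → Fleet Permit not required.
[R10] is located in Zone B (not: is located in the designated historic district) → Municipal Permit not required.

Compliance Certificate, Operating Registration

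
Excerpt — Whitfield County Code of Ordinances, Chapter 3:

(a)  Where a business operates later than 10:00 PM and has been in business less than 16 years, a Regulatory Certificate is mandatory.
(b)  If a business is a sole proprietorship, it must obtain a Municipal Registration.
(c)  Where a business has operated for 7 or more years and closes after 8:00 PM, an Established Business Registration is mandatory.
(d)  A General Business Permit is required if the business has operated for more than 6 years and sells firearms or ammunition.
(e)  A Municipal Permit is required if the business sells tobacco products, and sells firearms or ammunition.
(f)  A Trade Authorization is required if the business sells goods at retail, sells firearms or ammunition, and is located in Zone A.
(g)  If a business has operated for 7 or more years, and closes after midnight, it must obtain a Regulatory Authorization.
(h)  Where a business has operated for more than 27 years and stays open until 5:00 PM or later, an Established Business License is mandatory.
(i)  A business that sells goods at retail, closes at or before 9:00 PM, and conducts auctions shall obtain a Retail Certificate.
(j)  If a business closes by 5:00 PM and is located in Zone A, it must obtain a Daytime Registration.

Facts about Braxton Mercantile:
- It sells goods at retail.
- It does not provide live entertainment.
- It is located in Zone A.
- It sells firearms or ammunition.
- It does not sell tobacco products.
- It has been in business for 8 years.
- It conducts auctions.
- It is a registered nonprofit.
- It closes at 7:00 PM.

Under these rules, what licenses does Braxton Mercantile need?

General Business Permit, Retail Certificate, Trade Authorization

(a) closes 7:00 PM, at/before 10:00 PM; years in business 8 < 16 → Regulatory Certificate not required.
(b) is a registered nonprofit (not: is a sole proprietorship) → Municipal Registration not required.
(c) years in business 8 ≥ 7; closes 7:00 PM, at/before 8:00 PM → Established Business Registration not required.
(d) years in business 8 > 6; sells firearms or ammunition → General Business Permit required.
(e) does not sell tobacco products; sells firearms or ammunition → Municipal Permit not required.
(f) sells goods at retail; sells firearms or ammunition; is located in Zone A → Trade Authorization required.
(g) years in business 8 ≥ 7; closes 7:00 PM, at/before midnight → Regulatory Authorization not required.
(h) years in business 8 ≤ 27; closes 7:00 PM, after 5:00 PM → Established Business License not required.
(i) sells goods at retail; closes 7:00 PM, at/before 9:00 PM; conducts auctions → Retail Certificate required.
(j) closes 7:00 PM, after 5:00 PM; is located in Zone A → Daytime Registration not required.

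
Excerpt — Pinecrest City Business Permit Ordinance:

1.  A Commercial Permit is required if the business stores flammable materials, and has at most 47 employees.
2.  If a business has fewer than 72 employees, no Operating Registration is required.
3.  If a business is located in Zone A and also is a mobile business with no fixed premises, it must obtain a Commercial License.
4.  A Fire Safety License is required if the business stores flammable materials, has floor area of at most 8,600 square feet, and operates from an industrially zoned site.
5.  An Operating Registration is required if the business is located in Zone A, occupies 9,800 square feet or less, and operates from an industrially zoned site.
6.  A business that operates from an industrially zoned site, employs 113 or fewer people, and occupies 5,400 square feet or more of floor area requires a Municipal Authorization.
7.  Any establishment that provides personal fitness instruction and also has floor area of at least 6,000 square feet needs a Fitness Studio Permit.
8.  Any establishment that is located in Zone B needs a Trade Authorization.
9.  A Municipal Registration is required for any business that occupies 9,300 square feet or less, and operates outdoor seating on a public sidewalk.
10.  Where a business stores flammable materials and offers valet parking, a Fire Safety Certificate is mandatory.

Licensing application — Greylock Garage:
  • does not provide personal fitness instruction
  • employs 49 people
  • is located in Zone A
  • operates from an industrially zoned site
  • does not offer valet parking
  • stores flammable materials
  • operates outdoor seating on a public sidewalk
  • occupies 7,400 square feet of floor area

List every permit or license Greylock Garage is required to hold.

1. stores flammable materials; employees 49 > 47 → Commercial Permit not required.
2. employees 49 < 72 → exempt from Operating Registration.
3. is located in Zone A; operates from an industrially zoned site (not: is a mobile business with no fixed premises) → Commercial License not required.
4. stores flammable materials; floor area 7,400 square feet ≤ 8,600 square feet; operates from an industrially zoned site → Fire Safety License required.
5. is located in Zone A; floor area 7,400 square feet ≤ 9,800 square feet; operates from an industrially zoned site → Operating Registration required.
6. operates from an industrially zoned site; employees 49 ≤ 113; floor area 7,400 square feet ≥ 5,400 square feet → Municipal Authorization required.
7. does not provide personal fitness instruction; floor area 7,400 square feet ≥ 6,000 square feet → Fitness Studio Permit not required.
8. is located in Zone A (not: is located in Zone B) → Trade Authorization not required.
9. floor area 7,400 square feet ≤ 9,300 square feet; operates outdoor seating on a public sidewalk → Municipal Registration required.
10. stores flammable materials; does not offer valet parking → Fire Safety Certificate not required.

Fire Safety License, Municipal Authorization, Municipal Registration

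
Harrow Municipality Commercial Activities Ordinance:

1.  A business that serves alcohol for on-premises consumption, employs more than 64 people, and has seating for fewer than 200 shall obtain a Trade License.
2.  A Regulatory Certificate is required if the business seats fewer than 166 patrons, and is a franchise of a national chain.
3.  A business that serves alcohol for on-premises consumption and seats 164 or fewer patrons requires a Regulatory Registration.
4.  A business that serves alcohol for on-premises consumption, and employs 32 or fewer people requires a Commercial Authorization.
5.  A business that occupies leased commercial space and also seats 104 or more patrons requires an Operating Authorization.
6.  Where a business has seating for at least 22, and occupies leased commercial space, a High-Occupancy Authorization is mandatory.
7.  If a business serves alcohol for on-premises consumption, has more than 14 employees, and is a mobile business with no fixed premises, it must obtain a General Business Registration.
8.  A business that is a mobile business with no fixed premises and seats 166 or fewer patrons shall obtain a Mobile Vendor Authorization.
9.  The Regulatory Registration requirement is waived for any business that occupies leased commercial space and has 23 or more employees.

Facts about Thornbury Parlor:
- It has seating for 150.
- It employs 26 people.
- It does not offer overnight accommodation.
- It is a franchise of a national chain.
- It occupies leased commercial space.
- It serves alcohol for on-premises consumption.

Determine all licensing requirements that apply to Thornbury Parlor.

1. serves alcohol for on-premises consumption; employees 26 ≤ 64; seating 150 < 200 → Trade License not required.
2. seating 150 < 166; is a franchise of a national chain → Regulatory Certificate required.
3. serves alcohol for on-premises consumption; seating 150 ≤ 164 → Regulatory Registration required.
4. serves alcohol for on-premises consumption; employees 26 ≤ 32 → Commercial Authorization required.
5. occupies leased commercial space; seating 150 ≥ 104 → Operating Authorization required.
6. seating 150 ≥ 22; occupies leased commercial space → High-Occupancy Authorization required.
7. serves alcohol for on-premises consumption; employees 26 > 14; occupies leased commercial space (not: is a mobile business with no fixed premises) → General Business Registration not required.
8. occupies leased commercial space (not: is a mobile business with no fixed premises); seating 150 ≤ 166 → Mobile Vendor Authorization not required.
9. occupies leased commercial space; employees 26 ≥ 23 → exempt from Regulatory Registration.

Commercial Authorization, High-Occupancy Authorization, Operating Authorization, Regulatory Certificate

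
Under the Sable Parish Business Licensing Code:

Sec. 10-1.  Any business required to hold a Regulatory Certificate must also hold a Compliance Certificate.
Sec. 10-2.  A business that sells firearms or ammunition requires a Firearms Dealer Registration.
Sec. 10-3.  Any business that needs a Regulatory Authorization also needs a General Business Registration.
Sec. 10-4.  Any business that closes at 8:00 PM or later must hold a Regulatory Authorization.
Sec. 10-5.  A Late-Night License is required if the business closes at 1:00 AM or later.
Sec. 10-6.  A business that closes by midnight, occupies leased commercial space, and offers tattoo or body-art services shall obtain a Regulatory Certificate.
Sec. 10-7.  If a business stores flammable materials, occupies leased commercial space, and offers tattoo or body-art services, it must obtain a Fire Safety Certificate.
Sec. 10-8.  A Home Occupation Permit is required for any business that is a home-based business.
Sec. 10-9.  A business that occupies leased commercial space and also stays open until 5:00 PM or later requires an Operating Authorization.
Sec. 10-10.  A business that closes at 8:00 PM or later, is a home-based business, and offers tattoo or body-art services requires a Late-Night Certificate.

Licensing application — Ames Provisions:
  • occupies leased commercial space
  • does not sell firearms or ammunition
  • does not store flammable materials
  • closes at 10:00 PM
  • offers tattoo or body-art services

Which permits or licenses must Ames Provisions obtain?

Sec. 10-1. Regulatory Certificate is required → Compliance Certificate also required.
Sec. 10-2. does not sell firearms or ammunition → Firearms Dealer Registration not required.
Sec. 10-3. Regulatory Authorization is required → General Business Registration also required.
Sec. 10-4. closes 10:00 PM, after 8:00 PM → Regulatory Authorization required.
Sec. 10-5. closes 10:00 PM, at/before 1:00 AM → Late-Night License not required.
Sec. 10-6. closes 10:00 PM, at/before midnight; occupies leased commercial space; offers tattoo or body-art services → Regulatory Certificate required.
Sec. 10-7. does not store flammable materials; occupies leased commercial space; offers tattoo or body-art services → Fire Safety Certificate not required.
Sec. 10-8. occupies leased commercial space (not: is a home-based business) → Home Occupation Permit not required.
Sec. 10-9. occupies leased commercial space; closes 10:00 PM, after 5:00 PM → Operating Authorization required.
Sec. 10-10. closes 10:00 PM, after 8:00 PM; occupies leased commercial space (not: is a home-based business); offers tattoo or body-art services → Late-Night Certificate not required.

Compliance Certificate, General Business Registration, Operating Authorization, Regulatory Authorization, Regulatory Certificate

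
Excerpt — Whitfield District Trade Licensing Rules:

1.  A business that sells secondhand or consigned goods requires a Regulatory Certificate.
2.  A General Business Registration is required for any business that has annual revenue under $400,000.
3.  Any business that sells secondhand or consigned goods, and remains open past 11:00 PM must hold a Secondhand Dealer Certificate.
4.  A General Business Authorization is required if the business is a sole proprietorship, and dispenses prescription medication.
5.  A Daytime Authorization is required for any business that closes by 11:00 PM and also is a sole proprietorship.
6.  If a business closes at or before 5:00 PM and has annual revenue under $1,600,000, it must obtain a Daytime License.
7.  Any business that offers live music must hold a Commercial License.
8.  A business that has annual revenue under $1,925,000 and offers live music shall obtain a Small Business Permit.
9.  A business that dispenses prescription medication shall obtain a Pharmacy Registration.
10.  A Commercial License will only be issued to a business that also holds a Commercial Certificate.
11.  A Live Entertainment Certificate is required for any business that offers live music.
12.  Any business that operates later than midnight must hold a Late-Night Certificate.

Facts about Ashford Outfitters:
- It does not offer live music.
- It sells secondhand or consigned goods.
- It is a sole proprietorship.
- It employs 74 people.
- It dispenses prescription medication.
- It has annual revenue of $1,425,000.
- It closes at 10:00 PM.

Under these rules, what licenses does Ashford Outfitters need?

1. sells secondhand or consigned goods → Regulatory Certificate required.
2. revenue $1,425,000 ≥ $400,000 → General Business Registration not required.
3. sells secondhand or consigned goods; closes 10:00 PM, at/before 11:00 PM → Secondhand Dealer Certificate not required.
4. is a sole proprietorship; dispenses prescription medication → General Business Authorization required.
5. closes 10:00 PM, at/before 11:00 PM; is a sole proprietorship → Daytime Authorization required.
6. closes 10:00 PM, after 5:00 PM; revenue $1,425,000 < $1,600,000 → Daytime License not required.
7. does not offer live music → Commercial License not required.
8. revenue $1,425,000 < $1,925,000; does not offer live music → Small Business Permit not required.
9. dispenses prescription medication → Pharmacy Registration required.
10. Commercial License is not required → no effect.
11. does not offer live music → Live Entertainment Certificate not required.
12. closes 10:00 PM, at/before midnight → Late-Night Certificate not required.

Daytime Authorization, General Business Authorization, Pharmacy Registration, Regulatory Certificate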